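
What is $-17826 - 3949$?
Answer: $-21775$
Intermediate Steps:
$-17826 - 3949 = -21775$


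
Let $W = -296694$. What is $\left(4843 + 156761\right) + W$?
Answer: $-135090$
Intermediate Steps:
$\left(4843 + 156761\right) + W = \left(4843 + 156761\right) - 296694 = 161604 - 296694 = -135090$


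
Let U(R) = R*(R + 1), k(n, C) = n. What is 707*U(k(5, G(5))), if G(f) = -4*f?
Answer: 21210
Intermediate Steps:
U(R) = R*(1 + R)
707*U(k(5, G(5))) = 707*(5*(1 + 5)) = 707*(5*6) = 707*30 = 21210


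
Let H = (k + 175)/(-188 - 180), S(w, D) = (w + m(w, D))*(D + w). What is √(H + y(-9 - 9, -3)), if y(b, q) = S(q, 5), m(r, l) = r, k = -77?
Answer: I*√103822/92 ≈ 3.5023*I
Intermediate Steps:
S(w, D) = 2*w*(D + w) (S(w, D) = (w + w)*(D + w) = (2*w)*(D + w) = 2*w*(D + w))
y(b, q) = 2*q*(5 + q)
H = -49/184 (H = (-77 + 175)/(-188 - 180) = 98/(-368) = 98*(-1/368) = -49/184 ≈ -0.26630)
√(H + y(-9 - 9, -3)) = √(-49/184 + 2*(-3)*(5 - 3)) = √(-49/184 + 2*(-3)*2) = √(-49/184 - 12) = √(-2257/184) = I*√103822/92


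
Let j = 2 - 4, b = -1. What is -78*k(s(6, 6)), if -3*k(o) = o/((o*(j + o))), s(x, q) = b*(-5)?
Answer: 26/3 ≈ 8.6667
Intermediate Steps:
s(x, q) = 5 (s(x, q) = -1*(-5) = 5)
j = -2
k(o) = -1/(3*(-2 + o)) (k(o) = -o/(3*(o*(-2 + o))) = -o*1/(o*(-2 + o))/3 = -1/(3*(-2 + o)))
-78*k(s(6, 6)) = -(-78)/(-6 + 3*5) = -(-78)/(-6 + 15) = -(-78)/9 = -78*(-⅑) = 26/3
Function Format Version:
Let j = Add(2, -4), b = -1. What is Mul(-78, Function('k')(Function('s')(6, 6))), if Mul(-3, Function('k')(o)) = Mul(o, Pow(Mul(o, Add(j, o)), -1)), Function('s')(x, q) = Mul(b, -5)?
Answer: Rational(26, 3) ≈ 8.6667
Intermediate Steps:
Function('s')(x, q) = 5 (Function('s')(x, q) = Mul(-1, -5) = 5)
j = -2
Function('k')(o) = Mul(Rational(-1, 3), Pow(Add(-2, o), -1)) (Function('k')(o) = Mul(Rational(-1, 3), Mul(o, Pow(Mul(o, Add(-2, o)), -1))) = Mul(Rational(-1, 3), Mul(o, Mul(Pow(o, -1), Pow(Add(-2, o), -1)))) = Mul(Rational(-1, 3), Pow(Add(-2, o), -1)))
Mul(-78, Function('k')(Function('s')(6, 6))) = Mul(-78, Mul(-1, Pow(Add(-6, Mul(3, 5)), -1))) = Mul(-78, Mul(-1, Pow(Add(-6, 15), -1))) = Mul(-78, Mul(-1, Pow(9, -1))) = Mul(-78, Mul(-1, Rational(1, 9))) = Mul(-78, Rational(-1, 9)) = Rational(26, 3)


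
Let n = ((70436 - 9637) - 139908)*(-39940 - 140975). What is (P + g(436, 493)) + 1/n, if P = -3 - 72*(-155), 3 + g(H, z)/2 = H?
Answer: 172073232928906/14312004735 ≈ 12023.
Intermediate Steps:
g(H, z) = -6 + 2*H
n = 14312004735 (n = (60799 - 139908)*(-180915) = -79109*(-180915) = 14312004735)
P = 11157 (P = -3 + 11160 = 11157)
(P + g(436, 493)) + 1/n = (11157 + (-6 + 2*436)) + 1/14312004735 = (11157 + (-6 + 872)) + 1/14312004735 = (11157 + 866) + 1/14312004735 = 12023 + 1/14312004735 = 172073232928906/14312004735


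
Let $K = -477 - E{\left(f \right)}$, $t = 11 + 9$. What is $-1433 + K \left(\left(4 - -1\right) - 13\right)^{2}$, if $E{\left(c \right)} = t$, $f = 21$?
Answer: $-33241$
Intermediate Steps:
$t = 20$
$E{\left(c \right)} = 20$
$K = -497$ ($K = -477 - 20 = -497$)
$-1433 + K \left(\left(4 - -1\right) - 13\right)^{2} = -1433 - 497 \left(\left(4 - -1\right) - 13\right)^{2} = -1433 - 497 \left(\left(4 + 1\right) - 13\right)^{2} = -1433 - 497 \left(5 - 13\right)^{2} = -1433 - 497 \left(-8\right)^{2} = -1433 - 31808 = -33241$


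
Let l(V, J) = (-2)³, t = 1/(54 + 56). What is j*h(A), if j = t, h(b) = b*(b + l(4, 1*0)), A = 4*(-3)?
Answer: 24/11 ≈ 2.1818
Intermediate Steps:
t = 1/110 ≈ 0.0090909
A = -12
l(V, J) = -8
h(b) = b*(-8 + b) (h(b) = b*(b - 8) = b*(-8 + b))
j = 1/110 ≈ 0.0090909
j*h(A) = (-12*(-8 - 12))/110 = (-12*(-20))/110 = (1/110)*240 = 24/11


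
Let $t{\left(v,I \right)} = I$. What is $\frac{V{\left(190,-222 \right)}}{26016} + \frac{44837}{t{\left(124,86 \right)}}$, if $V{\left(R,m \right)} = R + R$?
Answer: $\frac{145814009}{279672} \approx 521.38$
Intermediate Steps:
$V{\left(R,m \right)} = 2 R$
$\frac{V{\left(190,-222 \right)}}{26016} + \frac{44837}{t{\left(124,86 \right)}} = \frac{2 \cdot 190}{26016} + \frac{44837}{86} = 380 \cdot \frac{1}{26016} + 44837 \cdot \frac{1}{86} = \frac{95}{6504} + \frac{44837}{86} = \frac{145814009}{279672}$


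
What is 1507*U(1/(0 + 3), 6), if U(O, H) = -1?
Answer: -1507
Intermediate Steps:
1507*U(1/(0 + 3), 6) = 1507*(-1) = -1507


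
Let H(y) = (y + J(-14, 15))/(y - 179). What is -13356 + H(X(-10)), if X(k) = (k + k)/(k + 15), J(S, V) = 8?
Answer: -2444152/183 ≈ -13356.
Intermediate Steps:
X(k) = 2*k/(15 + k) (X(k) = (2*k)/(15 + k) = 2*k/(15 + k))
H(y) = (8 + y)/(-179 + y) (H(y) = (y + 8)/(y - 179) = (8 + y)/(-179 + y))
-13356 + H(X(-10)) = -13356 + (8 + 2*(-10)/(15 - 10))/(-179 + 2*(-10)/(15 - 10)) = -13356 + (8 + 2*(-10)/5)/(-179 + 2*(-10)/5) = -13356 + (8 + 2*(-10)*(1/5))/(-179 + 2*(-10)*(1/5)) = -13356 + (8 - 4)/(-179 - 4) = -13356 + 4/(-183) = -13356 - 1/183*4 = -13356 - 4/183 = -2444152/183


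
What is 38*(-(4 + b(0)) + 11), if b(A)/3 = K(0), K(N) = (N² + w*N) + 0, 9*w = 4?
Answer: 266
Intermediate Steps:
w = 4/9 (w = (⅑)*4 = 4/9 ≈ 0.44444)
K(N) = N² + 4*N/9 (K(N) = (N² + 4*N/9) + 0 = N² + 4*N/9)
b(A) = 0 (b(A) = 3*((⅑)*0*(4 + 9*0)) = 3*((⅑)*0*(4 + 0)) = 3*((⅑)*0*4) = 3*0 = 0)
38*(-(4 + b(0)) + 11) = 38*(-(4 + 0) + 11) = 38*(-1*4 + 11) = 38*(-4 + 11) = 38*7 = 266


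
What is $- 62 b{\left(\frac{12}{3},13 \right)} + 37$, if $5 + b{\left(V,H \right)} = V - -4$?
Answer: $-149$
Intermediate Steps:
$b{\left(V,H \right)} = -1 + V$ ($b{\left(V,H \right)} = -5 + \left(V - -4\right) = -5 + \left(V + 4\right) = -5 + \left(4 + V\right) = -1 + V$)
$- 62 b{\left(\frac{12}{3},13 \right)} + 37 = - 62 \left(-1 + \frac{12}{3}\right) + 37 = - 62 \left(-1 + 12 \cdot \frac{1}{3}\right) + 37 = - 62 \left(-1 + 4\right) + 37 = \left(-62\right) 3 + 37 = -186 + 37 = -149$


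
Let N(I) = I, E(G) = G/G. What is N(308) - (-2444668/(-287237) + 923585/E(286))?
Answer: -265201760317/287237 ≈ -9.2329e+5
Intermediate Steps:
E(G) = 1
N(308) - (-2444668/(-287237) + 923585/E(286)) = 308 - (-2444668/(-287237) + 923585/1) = 308 - (-2444668*(-1/287237) + 923585*1) = 308 - (2444668/287237 + 923585) = 308 - 1*265290229313/287237 = 308 - 265290229313/287237 = -265201760317/287237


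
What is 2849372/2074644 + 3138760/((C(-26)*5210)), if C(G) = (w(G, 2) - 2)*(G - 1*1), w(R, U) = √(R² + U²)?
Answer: 1059876251/810667143 - 156938*√170/2377323 ≈ 0.44669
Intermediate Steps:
C(G) = (-1 + G)*(-2 + √(4 + G²)) (C(G) = (√(G² + 2²) - 2)*(G - 1*1) = (√(G² + 4) - 2)*(G - 1) = (√(4 + G²) - 2)*(-1 + G) = (-2 + √(4 + G²))*(-1 + G) = (-1 + G)*(-2 + √(4 + G²)))
2849372/2074644 + 3138760/((C(-26)*5210)) = 2849372/2074644 + 3138760/(((2 - √(4 + (-26)²) - 2*(-26) - 26*√(4 + (-26)²))*5210)) = 2849372*(1/2074644) + 3138760/(((2 - √(4 + 676) + 52 - 26*√(4 + 676))*5210)) = 712343/518661 + 3138760/(((2 - √680 + 52 - 52*√170)*5210)) = 712343/518661 + 3138760/(((2 - 2*√170 + 52 - 52*√170)*5210)) = 712343/518661 + 3138760/(((54 - 54*√170)*5210)) = 712343/518661 + 3138760/(281340 - 281340*√170)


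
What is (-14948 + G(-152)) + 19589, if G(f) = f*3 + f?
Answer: 4033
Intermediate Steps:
G(f) = 4*f (G(f) = 3*f + f = 4*f)
(-14948 + G(-152)) + 19589 = (-14948 + 4*(-152)) + 19589 = (-14948 - 608) + 19589 = -15556 + 19589 = 4033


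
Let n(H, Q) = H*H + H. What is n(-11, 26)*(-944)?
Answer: -103840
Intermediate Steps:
n(H, Q) = H + H**2 (n(H, Q) = H**2 + H = H + H**2)
n(-11, 26)*(-944) = -11*(1 - 11)*(-944) = -11*(-10)*(-944) = 110*(-944) = -103840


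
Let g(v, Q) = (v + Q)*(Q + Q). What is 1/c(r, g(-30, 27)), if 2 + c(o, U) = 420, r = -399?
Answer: 1/418 ≈ 0.0023923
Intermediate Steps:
g(v, Q) = 2*Q*(Q + v) (g(v, Q) = (Q + v)*(2*Q) = 2*Q*(Q + v))
c(o, U) = 418 (c(o, U) = -2 + 420 = 418)
1/c(r, g(-30, 27)) = 1/418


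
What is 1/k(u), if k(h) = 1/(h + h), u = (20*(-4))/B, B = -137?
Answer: 160/137 ≈ 1.1679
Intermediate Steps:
u = 80/137 (u = (20*(-4))/(-137) = -80*(-1/137) = 80/137 ≈ 0.58394)
k(h) = 1/(2*h)
1/k(u) = 1/(1/(2*(80/137))) = 1/((½)*(137/80)) = 1/(137/160) = 160/137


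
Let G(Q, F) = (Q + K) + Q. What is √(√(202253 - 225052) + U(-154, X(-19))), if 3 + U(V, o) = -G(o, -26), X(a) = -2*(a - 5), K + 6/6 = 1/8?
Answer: √(-1570 + 16*I*√22799)/4 ≈ 6.4012 + 11.794*I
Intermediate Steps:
K = -7/8 (K = -1 + 1/8 = -1 + ⅛ = -7/8 ≈ -0.87500)
X(a) = 10 - 2*a (X(a) = -2*(-5 + a) = 10 - 2*a)
G(Q, F) = -7/8 + 2*Q (G(Q, F) = (Q - 7/8) + Q = (-7/8 + Q) + Q = -7/8 + 2*Q)
U(V, o) = -17/8 - 2*o (U(V, o) = -3 - (-7/8 + 2*o) = -3 + (7/8 - 2*o) = -17/8 - 2*o)
√(√(202253 - 225052) + U(-154, X(-19))) = √(√(202253 - 225052) + (-17/8 - 2*(10 - 2*(-19)))) = √(√(-22799) + (-17/8 - 2*(10 + 38))) = √(I*√22799 + (-17/8 - 2*48)) = √(I*√22799 + (-17/8 - 96)) = √(I*√22799 - 785/8) = √(-785/8 + I*√22799)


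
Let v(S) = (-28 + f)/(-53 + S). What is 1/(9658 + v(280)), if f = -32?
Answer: 227/2192306 ≈ 0.00010354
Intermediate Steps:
v(S) = -60/(-53 + S) (v(S) = (-28 - 32)/(-53 + S) = -60/(-53 + S))
1/(9658 + v(280)) = 1/(9658 - 60/(-53 + 280)) = 1/(9658 - 60/227) = 1/(2192306/227) = 227/2192306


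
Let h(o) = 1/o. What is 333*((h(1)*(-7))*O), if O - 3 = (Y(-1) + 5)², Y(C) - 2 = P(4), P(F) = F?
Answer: -289044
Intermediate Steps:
Y(C) = 6 (Y(C) = 2 + 4 = 6)
O = 124 (O = 3 + (6 + 5)² = 3 + 11² = 3 + 121 = 124)
h(o) = 1/o
333*((h(1)*(-7))*O) = 333*((-7/1)*124) = 333*((1*(-7))*124) = 333*(-7*124) = 333*(-868) = -289044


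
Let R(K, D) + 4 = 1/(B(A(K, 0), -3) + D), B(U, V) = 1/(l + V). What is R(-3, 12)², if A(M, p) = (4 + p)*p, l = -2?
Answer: 53361/3481 ≈ 15.329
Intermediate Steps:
A(M, p) = p*(4 + p)
B(U, V) = 1/(-2 + V)
R(K, D) = -4 + 1/(-⅕ + D) (R(K, D) = -4 + 1/(1/(-2 - 3) + D) = -4 + 1/(1/(-5) + D) = -4 + 1/(-⅕ + D))
R(-3, 12)² = ((9 - 20*12)/(-1 + 5*12))² = ((9 - 240)/(-1 + 60))² = (-231/59)² = 53361/3481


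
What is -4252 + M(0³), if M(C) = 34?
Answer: -4218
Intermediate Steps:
-4252 + M(0³) = -4252 + 34 = -4218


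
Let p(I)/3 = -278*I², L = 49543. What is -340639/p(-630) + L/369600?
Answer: 3934608691/29129284800 ≈ 0.13507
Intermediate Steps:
p(I) = -834*I² (p(I) = 3*(-278*I²) = -834*I²)
-340639/p(-630) + L/369600 = -340639/((-834*(-630)²)) + 49543/369600 = -340639/((-834*396900)) + 49543*(1/369600) = -340639/(-331014600) + 49543/369600 = -340639*(-1/331014600) + 49543/369600 = 340639/331014600 + 49543/369600 = 3934608691/29129284800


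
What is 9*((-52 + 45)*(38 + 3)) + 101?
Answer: -2482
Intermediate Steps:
9*((-52 + 45)*(38 + 3)) + 101 = 9*(-7*41) + 101 = 9*(-287) + 101 = -2583 + 101 = -2482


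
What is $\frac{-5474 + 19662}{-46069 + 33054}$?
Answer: $- \frac{14188}{13015} \approx -1.0901$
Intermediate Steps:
$\frac{-5474 + 19662}{-46069 + 33054} = \frac{14188}{-13015} = 14188 \left(- \frac{1}{13015}\right) = - \frac{14188}{13015}$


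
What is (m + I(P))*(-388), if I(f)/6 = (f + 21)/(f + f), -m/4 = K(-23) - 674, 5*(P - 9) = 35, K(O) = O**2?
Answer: -910927/4 ≈ -2.2773e+5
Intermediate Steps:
P = 16 (P = 9 + (1/5)*35 = 9 + 7 = 16)
m = 580 (m = -4*((-23)**2 - 674) = -4*(529 - 674) = -4*(-145) = 580)
I(f) = 3*(21 + f)/f (I(f) = 6*((f + 21)/(f + f)) = 6*((21 + f)/((2*f))) = 6*((21 + f)*(1/(2*f))) = 6*((21 + f)/(2*f)) = 3*(21 + f)/f)
(m + I(P))*(-388) = (580 + (3 + 63/16))*(-388) = (580 + 111/16)*(-388) = (9391/16)*(-388) = -910927/4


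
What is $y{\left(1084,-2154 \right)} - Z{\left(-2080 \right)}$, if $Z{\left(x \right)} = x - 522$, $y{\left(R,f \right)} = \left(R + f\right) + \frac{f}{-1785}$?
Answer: $\frac{912258}{595} \approx 1533.2$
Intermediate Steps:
$y{\left(R,f \right)} = R + \frac{1784 f}{1785}$ ($y{\left(R,f \right)} = \left(R + f\right) + f \left(- \frac{1}{1785}\right) = \left(R + f\right) - \frac{f}{1785} = R + \frac{1784 f}{1785}$)
$Z{\left(x \right)} = -522 + x$ ($Z{\left(x \right)} = x - 522 = -522 + x$)
$y{\left(1084,-2154 \right)} - Z{\left(-2080 \right)} = \left(1084 + \frac{1784}{1785} \left(-2154\right)\right) - \left(-522 - 2080\right) = \left(1084 - \frac{1280912}{595}\right) - -2602 = - \frac{635932}{595} + 2602 = \frac{912258}{595}$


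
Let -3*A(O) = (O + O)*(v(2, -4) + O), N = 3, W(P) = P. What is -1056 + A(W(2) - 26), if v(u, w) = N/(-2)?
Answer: -1464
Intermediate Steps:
v(u, w) = -3/2 (v(u, w) = 3/(-2) = 3*(-1/2) = -3/2)
A(O) = -2*O*(-3/2 + O)/3 (A(O) = -(O + O)*(-3/2 + O)/3 = -2*O*(-3/2 + O)/3)
-1056 + A(W(2) - 26) = -1056 + (2 - 26)*(3 - 2*(2 - 26))/3 = -1056 + (1/3)*(-24)*(3 - 2*(-24)) = -1056 + (1/3)*(-24)*(3 + 48) = -1056 + (1/3)*(-24)*51 = -1056 - 408 = -1464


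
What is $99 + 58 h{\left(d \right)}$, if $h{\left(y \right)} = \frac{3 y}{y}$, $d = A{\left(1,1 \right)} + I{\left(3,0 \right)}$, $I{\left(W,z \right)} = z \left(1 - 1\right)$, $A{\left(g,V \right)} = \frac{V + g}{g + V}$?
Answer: $273$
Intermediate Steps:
$A{\left(g,V \right)} = 1$ ($A{\left(g,V \right)} = \frac{V + g}{V + g} = 1$)
$I{\left(W,z \right)} = 0$ ($I{\left(W,z \right)} = z 0 = 0$)
$d = 1$ ($d = 1 + 0 = 1$)
$h{\left(y \right)} = 3$
$99 + 58 h{\left(d \right)} = 99 + 58 \cdot 3 = 99 + 174 = 273$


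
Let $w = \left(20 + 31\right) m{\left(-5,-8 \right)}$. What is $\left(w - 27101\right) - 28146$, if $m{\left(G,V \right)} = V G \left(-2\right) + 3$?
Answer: $-59174$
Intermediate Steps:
$m{\left(G,V \right)} = 3 - 2 G V$ ($m{\left(G,V \right)} = G V \left(-2\right) + 3 = - 2 G V + 3 = 3 - 2 G V$)
$w = -3927$ ($w = \left(20 + 31\right) \left(3 - \left(-10\right) \left(-8\right)\right) = 51 \left(3 - 80\right) = 51 \left(-77\right) = -3927$)
$\left(w - 27101\right) - 28146 = \left(-3927 - 27101\right) - 28146 = -31028 - 28146 = -59174$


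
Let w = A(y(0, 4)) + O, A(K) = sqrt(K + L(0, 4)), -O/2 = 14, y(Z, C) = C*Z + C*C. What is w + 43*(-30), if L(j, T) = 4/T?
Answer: -1318 + sqrt(17) ≈ -1313.9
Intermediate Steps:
y(Z, C) = C**2 + C*Z (y(Z, C) = C*Z + C**2 = C**2 + C*Z)
O = -28 (O = -2*14 = -28)
A(K) = sqrt(1 + K) (A(K) = sqrt(K + 4/4) = sqrt(K + 4*(1/4)) = sqrt(K + 1) = sqrt(1 + K))
w = -28 + sqrt(17) (w = sqrt(1 + 4*(4 + 0)) - 28 = sqrt(1 + 4*4) - 28 = sqrt(1 + 16) - 28 = sqrt(17) - 28 = -28 + sqrt(17) ≈ -23.877)
w + 43*(-30) = (-28 + sqrt(17)) + 43*(-30) = (-28 + sqrt(17)) - 1290 = -1318 + sqrt(17)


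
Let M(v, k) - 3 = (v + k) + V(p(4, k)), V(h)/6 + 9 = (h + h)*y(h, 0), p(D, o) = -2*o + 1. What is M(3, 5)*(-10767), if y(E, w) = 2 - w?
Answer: 2788653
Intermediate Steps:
p(D, o) = 1 - 2*o
V(h) = -54 + 24*h (V(h) = -54 + 6*((h + h)*(2 - 1*0)) = -54 + 6*((2*h)*(2 + 0)) = -54 + 6*((2*h)*2) = -54 + 6*(4*h) = -54 + 24*h)
M(v, k) = -27 + v - 47*k (M(v, k) = 3 + ((v + k) + (-54 + 24*(1 - 2*k))) = 3 + ((k + v) + (-54 + (24 - 48*k))) = 3 + ((k + v) + (-30 - 48*k)) = 3 + (-30 + v - 47*k) = -27 + v - 47*k)
M(3, 5)*(-10767) = (-27 + 3 - 47*5)*(-10767) = (-27 + 3 - 235)*(-10767) = -259*(-10767) = 2788653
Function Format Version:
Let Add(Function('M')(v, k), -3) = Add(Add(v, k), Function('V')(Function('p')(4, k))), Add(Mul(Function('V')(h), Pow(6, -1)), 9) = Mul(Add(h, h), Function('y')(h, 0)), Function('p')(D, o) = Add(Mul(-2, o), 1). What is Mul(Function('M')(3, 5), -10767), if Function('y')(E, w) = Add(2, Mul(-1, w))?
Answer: 2788653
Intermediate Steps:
Function('p')(D, o) = Add(1, Mul(-2, o))
Function('V')(h) = Add(-54, Mul(24, h)) (Function('V')(h) = Add(-54, Mul(6, Mul(Add(h, h), Add(2, Mul(-1, 0))))) = Add(-54, Mul(6, Mul(Mul(2, h), Add(2, 0)))) = Add(-54, Mul(6, Mul(Mul(2, h), 2))) = Add(-54, Mul(6, Mul(4, h))) = Add(-54, Mul(24, h)))
Function('M')(v, k) = Add(-27, v, Mul(-47, k)) (Function('M')(v, k) = Add(3, Add(Add(v, k), Add(-54, Mul(24, Add(1, Mul(-2, k)))))) = Add(3, Add(Add(k, v), Add(-54, Add(24, Mul(-48, k))))) = Add(3, Add(Add(k, v), Add(-30, Mul(-48, k)))) = Add(3, Add(-30, v, Mul(-47, k))) = Add(-27, v, Mul(-47, k)))
Mul(Function('M')(3, 5), -10767) = Mul(Add(-27, 3, Mul(-47, 5)), -10767) = Mul(Add(-27, 3, -235), -10767) = Mul(-259, -10767) = 2788653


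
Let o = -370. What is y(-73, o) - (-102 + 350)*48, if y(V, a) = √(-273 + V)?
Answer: -11904 + I*√346 ≈ -11904.0 + 18.601*I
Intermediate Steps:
y(-73, o) - (-102 + 350)*48 = √(-273 - 73) - (-102 + 350)*48 = √(-346) - 248*48 = I*√346 - 1*11904 = I*√346 - 11904 = -11904 + I*√346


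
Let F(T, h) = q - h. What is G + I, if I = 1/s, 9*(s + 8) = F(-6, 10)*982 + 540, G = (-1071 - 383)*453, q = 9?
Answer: -338552277/514 ≈ -6.5866e+5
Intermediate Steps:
F(T, h) = 9 - h
G = -658662 (G = -1454*453 = -658662)
s = -514/9 (s = -8 + ((9 - 1*10)*982 + 540)/9 = -8 + ((9 - 10)*982 + 540)/9 = -8 + (-1*982 + 540)/9 = -8 + (-982 + 540)/9 = -8 + (⅑)*(-442) = -8 - 442/9 = -514/9 ≈ -57.111)
I = -9/514 (I = 1/(-514/9) = -9/514 ≈ -0.017510)
G + I = -658662 - 9/514 = -338552277/514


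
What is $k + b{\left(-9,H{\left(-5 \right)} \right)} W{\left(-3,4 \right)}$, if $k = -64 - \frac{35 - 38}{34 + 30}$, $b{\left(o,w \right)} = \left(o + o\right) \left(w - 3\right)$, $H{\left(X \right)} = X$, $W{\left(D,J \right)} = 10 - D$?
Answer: $\frac{115715}{64} \approx 1808.0$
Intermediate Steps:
$b{\left(o,w \right)} = 2 o \left(-3 + w\right)$
$k = - \frac{4093}{64}$ ($k = -64 - - \frac{3}{64} = -64 + \frac{3}{64} = - \frac{4093}{64} \approx -63.953$)
$k + b{\left(-9,H{\left(-5 \right)} \right)} W{\left(-3,4 \right)} = - \frac{4093}{64} + 2 \left(-9\right) \left(-3 - 5\right) \left(10 - -3\right) = - \frac{4093}{64} + 2 \left(-9\right) \left(-8\right) \left(10 + 3\right) = - \frac{4093}{64} + 144 \cdot 13 = - \frac{4093}{64} + 1872 = \frac{115715}{64}$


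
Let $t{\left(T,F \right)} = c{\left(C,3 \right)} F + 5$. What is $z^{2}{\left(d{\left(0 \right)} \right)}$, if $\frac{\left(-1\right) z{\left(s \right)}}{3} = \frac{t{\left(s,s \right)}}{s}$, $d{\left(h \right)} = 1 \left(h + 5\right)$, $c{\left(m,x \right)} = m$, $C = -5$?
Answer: $144$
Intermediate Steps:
$d{\left(h \right)} = 5 + h$ ($d{\left(h \right)} = 1 \left(5 + h\right) = 5 + h$)
$t{\left(T,F \right)} = 5 - 5 F$ ($t{\left(T,F \right)} = - 5 F + 5 = 5 - 5 F$)
$z{\left(s \right)} = - \frac{3 \left(5 - 5 s\right)}{s}$ ($z{\left(s \right)} = - 3 \frac{5 - 5 s}{s} = - \frac{3 \left(5 - 5 s\right)}{s}$)
$z^{2}{\left(d{\left(0 \right)} \right)} = \left(15 - \frac{15}{5 + 0}\right)^{2} = \left(15 - \frac{15}{5}\right)^{2} = \left(15 - 3\right)^{2} = 12^{2} = 144$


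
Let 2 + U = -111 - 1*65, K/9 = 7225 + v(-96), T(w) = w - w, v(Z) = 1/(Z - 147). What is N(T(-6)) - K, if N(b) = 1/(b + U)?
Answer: -312509999/4806 ≈ -65025.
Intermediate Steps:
v(Z) = 1/(-147 + Z)
T(w) = 0
K = 1755674/27 (K = 9*(7225 + 1/(-147 - 96)) = 9*(7225 + 1/(-243)) = 9*(7225 - 1/243) = 9*(1755674/243) = 1755674/27 ≈ 65025.)
U = -178 (U = -2 + (-111 - 1*65) = -2 + (-111 - 65) = -2 - 176 = -178)
N(b) = 1/(-178 + b) (N(b) = 1/(b - 178) = 1/(-178 + b))
N(T(-6)) - K = 1/(-178 + 0) - 1*1755674/27 = 1/(-178) - 1755674/27 = -1/178 - 1755674/27 = -312509999/4806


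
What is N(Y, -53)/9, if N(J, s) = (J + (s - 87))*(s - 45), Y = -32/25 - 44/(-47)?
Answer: 5386864/3525 ≈ 1528.2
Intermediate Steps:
Y = -404/1175 (Y = -32*1/25 - 44*(-1/47) = -32/25 + 44/47 = -404/1175 ≈ -0.34383)
N(J, s) = (-45 + s)*(-87 + J + s) (N(J, s) = (J + (-87 + s))*(-45 + s) = (-87 + J + s)*(-45 + s) = (-45 + s)*(-87 + J + s))
N(Y, -53)/9 = (3915 + (-53)² - 132*(-53) - 45*(-404/1175) - 404/1175*(-53))/9 = (3915 + 2809 + 6996 + 3636/235 + 21412/1175)*(⅑) = (16160592/1175)*(⅑) = 5386864/3525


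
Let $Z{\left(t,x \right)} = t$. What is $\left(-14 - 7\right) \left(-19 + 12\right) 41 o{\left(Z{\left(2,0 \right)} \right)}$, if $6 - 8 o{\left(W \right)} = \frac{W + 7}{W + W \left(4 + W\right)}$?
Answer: $\frac{64575}{16} \approx 4035.9$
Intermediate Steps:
$o{\left(W \right)} = \frac{3}{4} - \frac{7 + W}{8 \left(W + W \left(4 + W\right)\right)}$ ($o{\left(W \right)} = \frac{3}{4} - \frac{\left(W + 7\right) \frac{1}{W + W \left(4 + W\right)}}{8} = \frac{3}{4} - \frac{\left(7 + W\right) \frac{1}{W + W \left(4 + W\right)}}{8} = \frac{3}{4} - \frac{\frac{1}{W + W \left(4 + W\right)} \left(7 + W\right)}{8} = \frac{3}{4} - \frac{7 + W}{8 \left(W + W \left(4 + W\right)\right)}$)
$\left(-14 - 7\right) \left(-19 + 12\right) 41 o{\left(Z{\left(2,0 \right)} \right)} = \left(-14 - 7\right) \left(-19 + 12\right) 41 \frac{-7 + 6 \cdot 2^{2} + 29 \cdot 2}{8 \cdot 2 \left(5 + 2\right)} = \left(-21\right) \left(-7\right) 41 \cdot \frac{1}{8} \cdot \frac{1}{2} \cdot \frac{1}{7} \left(-7 + 6 \cdot 4 + 58\right) = 147 \cdot 41 \cdot \frac{1}{8} \cdot \frac{1}{2} \cdot \frac{1}{7} \left(-7 + 24 + 58\right) = 6027 \cdot \frac{1}{8} \cdot \frac{1}{2} \cdot \frac{1}{7} \cdot 75 = 6027 \cdot \frac{75}{112} = \frac{64575}{16}$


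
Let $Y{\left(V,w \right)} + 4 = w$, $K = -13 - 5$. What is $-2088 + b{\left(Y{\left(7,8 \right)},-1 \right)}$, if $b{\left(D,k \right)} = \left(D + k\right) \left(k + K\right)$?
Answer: $-2145$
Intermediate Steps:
$K = -18$ ($K = -13 - 5 = -18$)
$Y{\left(V,w \right)} = -4 + w$
$b{\left(D,k \right)} = \left(-18 + k\right) \left(D + k\right)$ ($b{\left(D,k \right)} = \left(D + k\right) \left(k - 18\right) = \left(D + k\right) \left(-18 + k\right) = \left(-18 + k\right) \left(D + k\right)$)
$-2088 + b{\left(Y{\left(7,8 \right)},-1 \right)} = -2088 + \left(\left(-1\right)^{2} - 18 \left(-4 + 8\right) - -18 + \left(-4 + 8\right) \left(-1\right)\right) = -2088 + \left(1 - 72 + 18 + 4 \left(-1\right)\right) = -2088 + \left(1 - 72 + 18 - 4\right) = -2088 - 57 = -2145$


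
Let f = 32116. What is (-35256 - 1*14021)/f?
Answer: -49277/32116 ≈ -1.5343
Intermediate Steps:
(-35256 - 1*14021)/f = (-35256 - 1*14021)/32116 = (-35256 - 14021)*(1/32116) = -49277*1/32116 = -49277/32116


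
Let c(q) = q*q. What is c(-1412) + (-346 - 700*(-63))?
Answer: 2037498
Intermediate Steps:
c(q) = q²
c(-1412) + (-346 - 700*(-63)) = (-1412)² + (-346 - 700*(-63)) = 1993744 + (-346 + 44100) = 1993744 + 43754 = 2037498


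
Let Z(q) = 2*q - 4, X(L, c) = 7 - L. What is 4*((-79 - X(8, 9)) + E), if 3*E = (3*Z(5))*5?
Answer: -192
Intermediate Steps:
Z(q) = -4 + 2*q
E = 30 (E = ((3*(-4 + 2*5))*5)/3 = ((3*(-4 + 10))*5)/3 = ((3*6)*5)/3 = (18*5)/3 = (⅓)*90 = 30)
4*((-79 - X(8, 9)) + E) = 4*((-79 - (7 - 1*8)) + 30) = 4*((-79 - (7 - 8)) + 30) = 4*((-79 - 1*(-1)) + 30) = 4*((-79 + 1) + 30) = 4*(-78 + 30) = 4*(-48) = -192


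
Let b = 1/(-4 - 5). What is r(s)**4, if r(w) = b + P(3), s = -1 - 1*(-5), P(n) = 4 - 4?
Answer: 1/6561 ≈ 0.00015242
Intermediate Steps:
P(n) = 0
b = -1/9 (b = 1/(-9) = -1/9 ≈ -0.11111)
s = 4 (s = -1 + 5 = 4)
r(w) = -1/9 (r(w) = -1/9 + 0 = -1/9)
r(s)**4 = (-1/9)**4 = 1/6561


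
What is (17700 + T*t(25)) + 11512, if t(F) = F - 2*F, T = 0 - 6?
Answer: 29362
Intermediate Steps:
T = -6
t(F) = -F
(17700 + T*t(25)) + 11512 = (17700 - (-6)*25) + 11512 = (17700 - 6*(-25)) + 11512 = (17700 + 150) + 11512 = 17850 + 11512 = 29362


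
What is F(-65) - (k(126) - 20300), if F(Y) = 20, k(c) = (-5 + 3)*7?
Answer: 20334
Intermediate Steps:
k(c) = -14 (k(c) = -2*7 = -14)
F(-65) - (k(126) - 20300) = 20 - (-14 - 20300) = 20 - 1*(-20314) = 20 + 20314 = 20334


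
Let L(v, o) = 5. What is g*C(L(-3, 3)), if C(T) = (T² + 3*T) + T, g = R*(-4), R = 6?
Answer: -1080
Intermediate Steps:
g = -24 (g = 6*(-4) = -24)
C(T) = T² + 4*T
g*C(L(-3, 3)) = -120*(4 + 5) = -120*9 = -24*45 = -1080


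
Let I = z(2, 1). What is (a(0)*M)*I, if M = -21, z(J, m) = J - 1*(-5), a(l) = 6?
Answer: -882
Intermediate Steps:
z(J, m) = 5 + J (z(J, m) = J + 5 = 5 + J)
I = 7 (I = 5 + 2 = 7)
(a(0)*M)*I = (6*(-21))*7 = -126*7 = -882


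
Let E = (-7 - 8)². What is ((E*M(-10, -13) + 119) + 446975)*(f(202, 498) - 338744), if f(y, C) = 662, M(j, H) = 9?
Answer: -151839049758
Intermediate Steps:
E = 225 (E = (-15)² = 225)
((E*M(-10, -13) + 119) + 446975)*(f(202, 498) - 338744) = ((225*9 + 119) + 446975)*(662 - 338744) = ((2025 + 119) + 446975)*(-338082) = (2144 + 446975)*(-338082) = 449119*(-338082) = -151839049758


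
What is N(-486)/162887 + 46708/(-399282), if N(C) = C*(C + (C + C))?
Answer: 137659153910/32518923567 ≈ 4.2332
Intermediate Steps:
N(C) = 3*C² (N(C) = C*(C + 2*C) = C*(3*C) = 3*C²)
N(-486)/162887 + 46708/(-399282) = (3*(-486)²)/162887 + 46708/(-399282) = (3*236196)*(1/162887) + 46708*(-1/399282) = 708588*(1/162887) - 23354/199641 = 708588/162887 - 23354/199641 = 137659153910/32518923567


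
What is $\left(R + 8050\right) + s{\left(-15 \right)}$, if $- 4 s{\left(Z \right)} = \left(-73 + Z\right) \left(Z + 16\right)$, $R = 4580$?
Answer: $12652$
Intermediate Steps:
$s{\left(Z \right)} = - \frac{\left(-73 + Z\right) \left(16 + Z\right)}{4}$ ($s{\left(Z \right)} = - \frac{\left(-73 + Z\right) \left(Z + 16\right)}{4} = - \frac{\left(-73 + Z\right) \left(16 + Z\right)}{4}$)
$\left(R + 8050\right) + s{\left(-15 \right)} = \left(4580 + 8050\right) + \left(292 - \frac{\left(-15\right)^{2}}{4} + \frac{57}{4} \left(-15\right)\right) = 12630 - -22 = 12630 + 22 = 12652$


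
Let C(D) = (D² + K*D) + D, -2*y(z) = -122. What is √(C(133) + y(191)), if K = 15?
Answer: √19878 ≈ 140.99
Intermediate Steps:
y(z) = 61 (y(z) = -½*(-122) = 61)
C(D) = D² + 16*D (C(D) = (D² + 15*D) + D = D² + 16*D)
√(C(133) + y(191)) = √(133*(16 + 133) + 61) = √(133*149 + 61) = √(19817 + 61) = √19878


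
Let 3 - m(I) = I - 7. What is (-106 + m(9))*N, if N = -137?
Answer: 14385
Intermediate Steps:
m(I) = 10 - I (m(I) = 3 - (I - 7) = 3 - (-7 + I) = 3 + (7 - I) = 10 - I)
(-106 + m(9))*N = (-106 + (10 - 1*9))*(-137) = (-106 + (10 - 9))*(-137) = (-106 + 1)*(-137) = -105*(-137) = 14385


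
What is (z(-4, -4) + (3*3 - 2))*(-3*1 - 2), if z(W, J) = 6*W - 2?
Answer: 95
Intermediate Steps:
z(W, J) = -2 + 6*W
(z(-4, -4) + (3*3 - 2))*(-3*1 - 2) = ((-2 + 6*(-4)) + (3*3 - 2))*(-3*1 - 2) = ((-2 - 24) + (9 - 2))*(-3 - 2) = (-26 + 7)*(-5) = -19*(-5) = 95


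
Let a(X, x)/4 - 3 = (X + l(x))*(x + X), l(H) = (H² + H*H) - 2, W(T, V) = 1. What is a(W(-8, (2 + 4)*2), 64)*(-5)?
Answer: -10648360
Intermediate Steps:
l(H) = -2 + 2*H² (l(H) = (H² + H²) - 2 = 2*H² - 2 = -2 + 2*H²)
a(X, x) = 12 + 4*(X + x)*(-2 + X + 2*x²) (a(X, x) = 12 + 4*((X + (-2 + 2*x²))*(x + X)) = 12 + 4*((-2 + X + 2*x²)*(X + x)) = 12 + 4*((X + x)*(-2 + X + 2*x²)) = 12 + 4*(X + x)*(-2 + X + 2*x²))
a(W(-8, (2 + 4)*2), 64)*(-5) = (12 + 4*1² + 4*1*64 + 8*1*(-1 + 64²) + 8*64*(-1 + 64²))*(-5) = (12 + 4*1 + 256 + 8*1*(-1 + 4096) + 8*64*(-1 + 4096))*(-5) = (12 + 4 + 256 + 8*1*4095 + 8*64*4095)*(-5) = (12 + 4 + 256 + 32760 + 2096640)*(-5) = 2129672*(-5) = -10648360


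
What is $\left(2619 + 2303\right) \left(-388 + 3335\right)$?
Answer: $14505134$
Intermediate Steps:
$\left(2619 + 2303\right) \left(-388 + 3335\right) = 4922 \cdot 2947 = 14505134$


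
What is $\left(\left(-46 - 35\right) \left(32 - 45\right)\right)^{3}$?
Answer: $1167575877$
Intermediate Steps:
$\left(\left(-46 - 35\right) \left(32 - 45\right)\right)^{3} = \left(\left(-81\right) \left(-13\right)\right)^{3} = 1053^{3} = 1167575877$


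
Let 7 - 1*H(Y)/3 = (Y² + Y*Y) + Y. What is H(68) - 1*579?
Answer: -28506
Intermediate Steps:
H(Y) = 21 - 6*Y² - 3*Y (H(Y) = 21 - 3*((Y² + Y*Y) + Y) = 21 - 3*((Y² + Y²) + Y) = 21 - 3*(2*Y² + Y) = 21 - 3*(Y + 2*Y²) = 21 + (-6*Y² - 3*Y) = 21 - 6*Y² - 3*Y)
H(68) - 1*579 = (21 - 6*68² - 3*68) - 1*579 = (21 - 6*4624 - 204) - 579 = (21 - 27744 - 204) - 579 = -27927 - 579 = -28506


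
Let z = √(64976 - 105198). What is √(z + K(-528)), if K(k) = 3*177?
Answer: √(531 + 13*I*√238) ≈ 23.437 + 4.2785*I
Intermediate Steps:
K(k) = 531
z = 13*I*√238 (z = √(-40222) = 13*I*√238 ≈ 200.55*I)
√(z + K(-528)) = √(13*I*√238 + 531) = √(531 + 13*I*√238)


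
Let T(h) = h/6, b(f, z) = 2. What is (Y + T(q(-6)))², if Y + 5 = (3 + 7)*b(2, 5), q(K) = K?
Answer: 196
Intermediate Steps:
T(h) = h/6 (T(h) = h*(⅙) = h/6)
Y = 15 (Y = -5 + (3 + 7)*2 = -5 + 10*2 = -5 + 20 = 15)
(Y + T(q(-6)))² = (15 + (⅙)*(-6))² = (15 - 1)² = 14² = 196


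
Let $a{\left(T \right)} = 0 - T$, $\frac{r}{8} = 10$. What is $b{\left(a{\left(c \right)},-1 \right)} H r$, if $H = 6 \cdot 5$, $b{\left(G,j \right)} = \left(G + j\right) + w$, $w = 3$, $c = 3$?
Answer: $-2400$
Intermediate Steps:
$r = 80$ ($r = 8 \cdot 10 = 80$)
$a{\left(T \right)} = - T$
$b{\left(G,j \right)} = 3 + G + j$ ($b{\left(G,j \right)} = \left(G + j\right) + 3 = 3 + G + j$)
$H = 30$
$b{\left(a{\left(c \right)},-1 \right)} H r = \left(3 - 3 - 1\right) 30 \cdot 80 = \left(-1\right) 30 \cdot 80 = \left(-30\right) 80 = -2400$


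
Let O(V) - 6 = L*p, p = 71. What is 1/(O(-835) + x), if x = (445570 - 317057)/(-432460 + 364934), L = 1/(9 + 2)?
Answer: 742786/7837419 ≈ 0.094774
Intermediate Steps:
L = 1/11 ≈ 0.090909
x = -128513/67526 (x = 128513/(-67526) = 128513*(-1/67526) = -128513/67526 ≈ -1.9032)
O(V) = 137/11 (O(V) = 6 + (1/11)*71 = 6 + 71/11 = 137/11)
1/(O(-835) + x) = 1/(137/11 - 128513/67526) = 1/(7837419/742786) = 742786/7837419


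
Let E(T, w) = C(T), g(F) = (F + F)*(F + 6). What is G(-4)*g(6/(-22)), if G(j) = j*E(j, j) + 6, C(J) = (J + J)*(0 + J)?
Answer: 46116/121 ≈ 381.12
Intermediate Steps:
C(J) = 2*J² (C(J) = (2*J)*J = 2*J²)
g(F) = 2*F*(6 + F) (g(F) = (2*F)*(6 + F) = 2*F*(6 + F))
E(T, w) = 2*T²
G(j) = 6 + 2*j³ (G(j) = j*(2*j²) + 6 = 2*j³ + 6 = 6 + 2*j³)
G(-4)*g(6/(-22)) = (6 + 2*(-4)³)*(2*(6/(-22))*(6 + 6/(-22))) = (6 + 2*(-64))*(2*(6*(-1/22))*(6 + 6*(-1/22))) = (6 - 128)*(2*(-3/11)*(6 - 3/11)) = -244*(-3)*63/(11*11) = -122*(-378/121) = 46116/121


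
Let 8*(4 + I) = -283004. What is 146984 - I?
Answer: 364727/2 ≈ 1.8236e+5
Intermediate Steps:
I = -70759/2 (I = -4 + (⅛)*(-283004) = -4 - 70751/2 = -70759/2 ≈ -35380.)
146984 - I = 146984 - 1*(-70759/2) = 146984 + 70759/2 = 364727/2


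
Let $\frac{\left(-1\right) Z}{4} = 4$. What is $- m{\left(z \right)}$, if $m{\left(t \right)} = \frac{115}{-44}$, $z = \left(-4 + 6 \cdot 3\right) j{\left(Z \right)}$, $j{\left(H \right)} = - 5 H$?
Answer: $\frac{115}{44} \approx 2.6136$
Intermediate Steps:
$Z = -16$ ($Z = \left(-4\right) 4 = -16$)
$z = 1120$ ($z = \left(-4 + 6 \cdot 3\right) \left(\left(-5\right) \left(-16\right)\right) = \left(-4 + 18\right) 80 = 14 \cdot 80 = 1120$)
$m{\left(t \right)} = - \frac{115}{44}$ ($m{\left(t \right)} = 115 \left(- \frac{1}{44}\right) = - \frac{115}{44}$)
$- m{\left(z \right)} = \left(-1\right) \left(- \frac{115}{44}\right) = \frac{115}{44}$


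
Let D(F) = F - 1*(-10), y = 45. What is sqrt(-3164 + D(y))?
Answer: I*sqrt(3109) ≈ 55.758*I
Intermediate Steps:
D(F) = 10 + F (D(F) = F + 10 = 10 + F)
sqrt(-3164 + D(y)) = sqrt(-3164 + (10 + 45)) = sqrt(-3164 + 55) = sqrt(-3109) = I*sqrt(3109)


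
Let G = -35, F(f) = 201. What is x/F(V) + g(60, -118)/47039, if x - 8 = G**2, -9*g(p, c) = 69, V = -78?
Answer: 57997546/9454839 ≈ 6.1342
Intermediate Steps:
g(p, c) = -23/3 (g(p, c) = -1/9*69 = -23/3)
x = 1233 (x = 8 + (-35)**2 = 8 + 1225 = 1233)
x/F(V) + g(60, -118)/47039 = 1233/201 - 23/3/47039 = 1233*(1/201) - 23/3*1/47039 = 411/67 - 23/141117 = 57997546/9454839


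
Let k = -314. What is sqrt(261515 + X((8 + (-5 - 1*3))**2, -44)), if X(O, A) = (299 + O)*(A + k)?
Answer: sqrt(154473) ≈ 393.03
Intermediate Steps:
X(O, A) = (-314 + A)*(299 + O) (X(O, A) = (299 + O)*(A - 314) = (299 + O)*(-314 + A) = (-314 + A)*(299 + O))
sqrt(261515 + X((8 + (-5 - 1*3))**2, -44)) = sqrt(261515 + (-93886 - 314*(8 + (-5 - 1*3))**2 + 299*(-44) - 44*(8 + (-5 - 1*3))**2)) = sqrt(261515 + (-93886 - 314*(8 + (-5 - 3))**2 - 13156 - 44*(8 + (-5 - 3))**2)) = sqrt(261515 + (-93886 - 314*(8 - 8)**2 - 13156 - 44*(8 - 8)**2)) = sqrt(261515 + (-93886 - 314*0**2 - 13156 - 44*0**2)) = sqrt(261515 + (-93886 - 314*0 - 13156 - 44*0)) = sqrt(261515 + (-93886 + 0 - 13156 + 0)) = sqrt(261515 - 107042) = sqrt(154473)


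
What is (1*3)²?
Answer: 9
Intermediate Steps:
(1*3)² = 3² = 9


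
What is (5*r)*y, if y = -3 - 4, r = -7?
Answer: 245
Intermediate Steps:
y = -7
(5*r)*y = (5*(-7))*(-7) = -35*(-7) = 245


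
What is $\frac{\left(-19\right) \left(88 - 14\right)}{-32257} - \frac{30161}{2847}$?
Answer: $- \frac{968900495}{91835679} \approx -10.55$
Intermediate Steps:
$\frac{\left(-19\right) \left(88 - 14\right)}{-32257} - \frac{30161}{2847} = \left(-19\right) 74 \left(- \frac{1}{32257}\right) - \frac{30161}{2847} = \left(-1406\right) \left(- \frac{1}{32257}\right) - \frac{30161}{2847} = \frac{1406}{32257} - \frac{30161}{2847} = - \frac{968900495}{91835679}$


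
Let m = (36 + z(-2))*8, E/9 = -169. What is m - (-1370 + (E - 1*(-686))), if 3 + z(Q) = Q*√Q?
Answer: 2469 - 16*I*√2 ≈ 2469.0 - 22.627*I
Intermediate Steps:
E = -1521 (E = 9*(-169) = -1521)
z(Q) = -3 + Q^(3/2) (z(Q) = -3 + Q*√Q = -3 + Q^(3/2))
m = 264 - 16*I*√2 (m = (36 + (-3 + (-2)^(3/2)))*8 = (36 + (-3 - 2*I*√2))*8 = (33 - 2*I*√2)*8 = 264 - 16*I*√2 ≈ 264.0 - 22.627*I)
m - (-1370 + (E - 1*(-686))) = (264 - 16*I*√2) - (-1370 + (-1521 - 1*(-686))) = (264 - 16*I*√2) - (-1370 + (-1521 + 686)) = (264 - 16*I*√2) - (-1370 - 835) = (264 - 16*I*√2) - 1*(-2205) = (264 - 16*I*√2) + 2205 = 2469 - 16*I*√2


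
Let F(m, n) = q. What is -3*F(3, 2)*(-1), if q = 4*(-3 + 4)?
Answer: 12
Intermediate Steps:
q = 4 (q = 4*1 = 4)
F(m, n) = 4
-3*F(3, 2)*(-1) = -3*4*(-1) = -12*(-1) = 12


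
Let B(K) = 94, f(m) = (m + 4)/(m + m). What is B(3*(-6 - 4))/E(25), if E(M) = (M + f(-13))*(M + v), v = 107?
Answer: 611/21747 ≈ 0.028096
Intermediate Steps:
f(m) = (4 + m)/(2*m) (f(m) = (4 + m)/((2*m)) = (4 + m)*(1/(2*m)) = (4 + m)/(2*m))
E(M) = (107 + M)*(9/26 + M) (E(M) = (M + (1/2)*(4 - 13)/(-13))*(M + 107) = (M + (1/2)*(-1/13)*(-9))*(107 + M) = (M + 9/26)*(107 + M) = (9/26 + M)*(107 + M) = (107 + M)*(9/26 + M))
B(3*(-6 - 4))/E(25) = 94/(963/26 + 25**2 + (2791/26)*25) = 94/(963/26 + 625 + 69775/26) = 94/(43494/13) = 94*(13/43494) = 611/21747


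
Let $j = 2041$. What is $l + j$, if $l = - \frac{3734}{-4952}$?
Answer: $\frac{5055383}{2476} \approx 2041.8$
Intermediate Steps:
$l = \frac{1867}{2476}$ ($l = \left(-3734\right) \left(- \frac{1}{4952}\right) = \frac{1867}{2476} \approx 0.75404$)
$l + j = \frac{1867}{2476} + 2041 = \frac{5055383}{2476}$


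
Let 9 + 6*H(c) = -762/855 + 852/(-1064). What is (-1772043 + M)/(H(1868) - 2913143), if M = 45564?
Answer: 41331907260/69740686081 ≈ 0.59265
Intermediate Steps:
H(c) = -42661/23940 (H(c) = -3/2 + (-762/855 + 852/(-1064))/6 = -3/2 + (-762*1/855 + 852*(-1/1064))/6 = -3/2 + (-254/285 - 213/266)/6 = -3/2 + (⅙)*(-6751/3990) = -3/2 - 6751/23940 = -42661/23940)
(-1772043 + M)/(H(1868) - 2913143) = (-1772043 + 45564)/(-42661/23940 - 2913143) = -1726479/(-69740686081/23940) = -1726479*(-23940/69740686081) = 41331907260/69740686081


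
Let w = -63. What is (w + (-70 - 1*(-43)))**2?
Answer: 8100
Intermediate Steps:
(w + (-70 - 1*(-43)))**2 = (-63 + (-70 - 1*(-43)))**2 = (-63 + (-70 + 43))**2 = (-63 - 27)**2 = (-90)**2 = 8100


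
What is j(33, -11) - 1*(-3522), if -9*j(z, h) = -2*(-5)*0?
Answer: 3522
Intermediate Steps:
j(z, h) = 0 (j(z, h) = -(-2*(-5))*0/9 = -10*0/9 = -⅑*0 = 0)
j(33, -11) - 1*(-3522) = 0 - 1*(-3522) = 0 + 3522 = 3522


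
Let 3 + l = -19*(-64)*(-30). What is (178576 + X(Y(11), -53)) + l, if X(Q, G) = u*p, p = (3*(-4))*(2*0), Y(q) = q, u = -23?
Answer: 142093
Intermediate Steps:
p = 0 (p = -12*0 = 0)
l = -36483 (l = -3 - 19*(-64)*(-30) = -3 + 1216*(-30) = -3 - 36480 = -36483)
X(Q, G) = 0 (X(Q, G) = -23*0 = 0)
(178576 + X(Y(11), -53)) + l = (178576 + 0) - 36483 = 178576 - 36483 = 142093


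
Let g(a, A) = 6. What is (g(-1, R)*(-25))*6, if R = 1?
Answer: -900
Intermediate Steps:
(g(-1, R)*(-25))*6 = (6*(-25))*6 = -150*6 = -900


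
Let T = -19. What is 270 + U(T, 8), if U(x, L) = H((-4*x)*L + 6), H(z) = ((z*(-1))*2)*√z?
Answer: 270 - 1228*√614 ≈ -30159.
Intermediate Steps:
H(z) = -2*z^(3/2) (H(z) = (-z*2)*√z = (-2*z)*√z = -2*z^(3/2))
U(x, L) = -2*(6 - 4*L*x)^(3/2) (U(x, L) = -2*((-4*x)*L + 6)^(3/2) = -2*(-4*L*x + 6)^(3/2) = -2*(6 - 4*L*x)^(3/2))
270 + U(T, 8) = 270 - 4*√2*(3 - 2*8*(-19))^(3/2) = 270 - 4*√2*(3 + 304)^(3/2) = 270 - 4*√2*307^(3/2) = 270 - 4*√2*307*√307 = 270 - 1228*√614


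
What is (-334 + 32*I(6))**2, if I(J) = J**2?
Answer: 669124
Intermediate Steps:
(-334 + 32*I(6))**2 = (-334 + 32*6**2)**2 = (-334 + 32*36)**2 = (-334 + 1152)**2 = 818**2 = 669124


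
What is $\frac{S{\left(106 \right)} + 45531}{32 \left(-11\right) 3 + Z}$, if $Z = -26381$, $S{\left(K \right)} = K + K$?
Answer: $- \frac{45743}{27437} \approx -1.6672$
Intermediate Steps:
$S{\left(K \right)} = 2 K$
$\frac{S{\left(106 \right)} + 45531}{32 \left(-11\right) 3 + Z} = \frac{2 \cdot 106 + 45531}{32 \left(-11\right) 3 - 26381} = \frac{212 + 45531}{\left(-352\right) 3 - 26381} = \frac{45743}{-1056 - 26381} = \frac{45743}{-27437} = 45743 \left(- \frac{1}{27437}\right) = - \frac{45743}{27437}$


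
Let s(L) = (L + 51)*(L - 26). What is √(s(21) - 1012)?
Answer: 14*I*√7 ≈ 37.041*I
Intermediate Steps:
s(L) = (-26 + L)*(51 + L) (s(L) = (51 + L)*(-26 + L) = (-26 + L)*(51 + L))
√(s(21) - 1012) = √((-1326 + 21² + 25*21) - 1012) = √((-1326 + 441 + 525) - 1012) = √(-360 - 1012) = √(-1372) = 14*I*√7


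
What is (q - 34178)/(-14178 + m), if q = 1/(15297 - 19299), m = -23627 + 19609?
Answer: 136780357/72820392 ≈ 1.8783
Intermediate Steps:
m = -4018
q = -1/4002 (q = 1/(-4002) = -1/4002 ≈ -0.00024988)
(q - 34178)/(-14178 + m) = (-1/4002 - 34178)/(-14178 - 4018) = -136780357/4002/(-18196) = -136780357/4002*(-1/18196) = 136780357/72820392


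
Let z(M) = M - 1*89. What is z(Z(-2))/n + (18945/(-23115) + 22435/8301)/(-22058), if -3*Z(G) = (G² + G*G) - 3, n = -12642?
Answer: 6319551051362/891774356152869 ≈ 0.0070865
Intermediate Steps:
Z(G) = 1 - 2*G²/3 (Z(G) = -((G² + G*G) - 3)/3 = -((G² + G²) - 3)/3 = -(2*G² - 3)/3 = -(-3 + 2*G²)/3 = 1 - 2*G²/3)
z(M) = -89 + M (z(M) = M - 89 = -89 + M)
z(Z(-2))/n + (18945/(-23115) + 22435/8301)/(-22058) = (-89 + (1 - ⅔*(-2)²))/(-12642) + (18945/(-23115) + 22435/8301)/(-22058) = (-89 + (1 - ⅔*4))*(-1/12642) + (18945*(-1/23115) + 22435*(1/8301))*(-1/22058) = (-89 + (1 - 8/3))*(-1/12642) + (-1263/1541 + 22435/8301)*(-1/22058) = (-89 - 5/3)*(-1/12642) + (24088172/12791841)*(-1/22058) = -272/3*(-1/12642) - 12044086/141081214389 = 136/18963 - 12044086/141081214389 = 6319551051362/891774356152869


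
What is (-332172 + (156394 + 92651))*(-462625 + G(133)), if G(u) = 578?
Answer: 38408580969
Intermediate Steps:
(-332172 + (156394 + 92651))*(-462625 + G(133)) = (-332172 + (156394 + 92651))*(-462625 + 578) = (-332172 + 249045)*(-462047) = -83127*(-462047) = 38408580969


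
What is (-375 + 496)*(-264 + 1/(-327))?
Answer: -10445809/327 ≈ -31944.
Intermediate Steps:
(-375 + 496)*(-264 + 1/(-327)) = 121*(-264 - 1/327) = 121*(-86329/327) = -10445809/327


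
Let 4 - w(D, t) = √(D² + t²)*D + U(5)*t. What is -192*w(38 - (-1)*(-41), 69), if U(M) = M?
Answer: 65472 - 1728*√530 ≈ 25690.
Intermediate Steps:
w(D, t) = 4 - 5*t - D*√(D² + t²) (w(D, t) = 4 - (√(D² + t²)*D + 5*t) = 4 - (D*√(D² + t²) + 5*t) = 4 - (5*t + D*√(D² + t²)) = 4 + (-5*t - D*√(D² + t²)) = 4 - 5*t - D*√(D² + t²))
-192*w(38 - (-1)*(-41), 69) = -192*(4 - 5*69 - (38 - (-1)*(-41))*√((38 - (-1)*(-41))² + 69²)) = -192*(4 - 345 - (38 - 1*41)*√((38 - 1*41)² + 4761)) = -192*(4 - 345 - (38 - 41)*√((38 - 41)² + 4761)) = -192*(4 - 345 - 1*(-3)*√((-3)² + 4761)) = -192*(4 - 345 - 1*(-3)*√(9 + 4761)) = -192*(4 - 345 - 1*(-3)*√4770) = -192*(4 - 345 - 1*(-3)*3*√530) = -192*(4 - 345 + 9*√530) = -192*(-341 + 9*√530) = 65472 - 1728*√530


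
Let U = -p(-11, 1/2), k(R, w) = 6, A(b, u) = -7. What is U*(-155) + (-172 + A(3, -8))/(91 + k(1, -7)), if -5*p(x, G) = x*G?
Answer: 32719/194 ≈ 168.65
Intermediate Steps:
p(x, G) = -G*x/5 (p(x, G) = -x*G/5 = -G*x/5)
U = -11/10 (U = -(-1)*(-11)/(5*2) = -1*11/10 = -11/10 ≈ -1.1000)
U*(-155) + (-172 + A(3, -8))/(91 + k(1, -7)) = -11/10*(-155) + (-172 - 7)/(91 + 6) = 341/2 - 179/97 = 32719/194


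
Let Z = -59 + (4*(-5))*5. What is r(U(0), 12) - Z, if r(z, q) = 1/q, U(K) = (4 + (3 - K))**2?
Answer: 1909/12 ≈ 159.08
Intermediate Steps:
U(K) = (7 - K)**2
Z = -159 (Z = -59 - 20*5 = -59 - 100 = -159)
r(U(0), 12) - Z = 1/12 - 1*(-159) = 1/12 + 159 = 1909/12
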